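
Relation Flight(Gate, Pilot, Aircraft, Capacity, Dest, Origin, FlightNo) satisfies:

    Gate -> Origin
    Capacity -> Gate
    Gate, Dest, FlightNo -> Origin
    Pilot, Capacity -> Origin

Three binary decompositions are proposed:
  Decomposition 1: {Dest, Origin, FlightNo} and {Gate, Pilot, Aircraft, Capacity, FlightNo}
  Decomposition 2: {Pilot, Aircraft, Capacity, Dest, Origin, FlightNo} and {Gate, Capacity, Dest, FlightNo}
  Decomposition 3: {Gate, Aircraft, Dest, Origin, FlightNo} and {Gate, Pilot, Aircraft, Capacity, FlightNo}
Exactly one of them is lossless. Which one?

Decomposition 1: common = {FlightNo}, closure = {FlightNo} → lossy.
Decomposition 2: common = {Capacity, Dest, FlightNo}, closure = {Gate, Capacity, Dest, Origin, FlightNo} → lossless.
Decomposition 3: common = {Gate, Aircraft, FlightNo}, closure = {Gate, Aircraft, Origin, FlightNo} → lossy.

Decomposition 2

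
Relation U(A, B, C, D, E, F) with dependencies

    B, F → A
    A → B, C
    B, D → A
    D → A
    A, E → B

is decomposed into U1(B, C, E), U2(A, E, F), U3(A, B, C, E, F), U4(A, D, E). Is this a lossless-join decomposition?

No

Chase test. Columns are A, B, C, D, E, F; row i has aⱼ where attribute j ∈ Ui, else bᵢⱼ.
Initial tableau (one row per fragment):
  row 1: b11 a2 a3 b14 a5 b16
  row 2: a1 b22 b23 b24 a5 a6
  row 3: a1 a2 a3 b34 a5 a6
  row 4: a1 b42 b43 a4 a5 b46
Rows 2 and 3 agree on A; apply A→B, C and equate their B, C entries.
Rows 2 and 4 agree on A; apply A→B, C and equate their B, C entries.
No row becomes fully distinguished — the join is lossy.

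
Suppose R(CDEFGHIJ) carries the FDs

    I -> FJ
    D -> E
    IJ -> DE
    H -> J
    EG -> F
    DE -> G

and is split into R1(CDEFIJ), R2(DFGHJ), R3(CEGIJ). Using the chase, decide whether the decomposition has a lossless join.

No

Chase test. Columns are CDEFGHIJ; row i has aⱼ where attribute j ∈ Ri, else bᵢⱼ.
Initial tableau (one row per fragment):
  row 1: a1 a2 a3 a4 b15 b16 a7 a8
  row 2: b21 a2 b23 a4 a5 a6 b27 a8
  row 3: a1 b32 a3 b34 a5 b36 a7 a8
Rows 1 and 3 agree on I; apply I→FJ and equate their FJ entries.
Rows 1 and 2 agree on D; apply D→E and equate their E entries.
Rows 1 and 3 agree on IJ; apply IJ→DE and equate their DE entries.
Rows 1 and 2 agree on DE; apply DE→G and equate their G entries.
No row becomes fully distinguished — the join is lossy.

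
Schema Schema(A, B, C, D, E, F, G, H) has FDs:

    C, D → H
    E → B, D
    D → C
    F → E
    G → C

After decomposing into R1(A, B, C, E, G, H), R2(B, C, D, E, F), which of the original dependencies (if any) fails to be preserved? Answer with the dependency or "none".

Check C, D → H: no single fragment contains all of {C, D, H}, and the restricted closure of {C, D} across the fragments never reaches {H}.
E → B, D is preserved.
D → C is preserved.
F → E is preserved.
G → C is preserved.

C, D → H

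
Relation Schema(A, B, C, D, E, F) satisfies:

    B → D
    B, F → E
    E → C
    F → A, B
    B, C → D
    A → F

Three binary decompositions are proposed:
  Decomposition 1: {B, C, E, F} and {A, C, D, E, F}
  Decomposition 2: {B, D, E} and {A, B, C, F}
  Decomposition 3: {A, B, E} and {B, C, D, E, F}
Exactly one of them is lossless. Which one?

Decomposition 1

Decomposition 1: common = {C, E, F}, closure = {A, B, C, D, E, F} → lossless.
Decomposition 2: common = {B}, closure = {B, D} → lossy.
Decomposition 3: common = {B, E}, closure = {B, C, D, E} → lossy.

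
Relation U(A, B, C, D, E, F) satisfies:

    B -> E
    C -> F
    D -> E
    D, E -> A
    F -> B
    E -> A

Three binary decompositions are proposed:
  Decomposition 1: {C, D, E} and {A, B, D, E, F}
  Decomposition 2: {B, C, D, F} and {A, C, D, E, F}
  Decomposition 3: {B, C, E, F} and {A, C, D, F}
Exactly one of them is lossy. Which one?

Decomposition 1: common = {D, E}, closure = {A, D, E} → lossy.
Decomposition 2: common = {C, D, F}, closure = {A, B, C, D, E, F} → lossless.
Decomposition 3: common = {C, F}, closure = {A, B, C, E, F} → lossless.

Decomposition 1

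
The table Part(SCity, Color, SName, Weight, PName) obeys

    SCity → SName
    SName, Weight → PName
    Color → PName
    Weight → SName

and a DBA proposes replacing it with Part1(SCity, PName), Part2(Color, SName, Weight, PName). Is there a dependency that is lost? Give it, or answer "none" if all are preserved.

Check SCity → SName: no single fragment contains all of {SCity, SName}, and the restricted closure of {SCity} across the fragments never reaches {SName}.
SName, Weight → PName is preserved.
Color → PName is preserved.
Weight → SName is preserved.

SCity → SName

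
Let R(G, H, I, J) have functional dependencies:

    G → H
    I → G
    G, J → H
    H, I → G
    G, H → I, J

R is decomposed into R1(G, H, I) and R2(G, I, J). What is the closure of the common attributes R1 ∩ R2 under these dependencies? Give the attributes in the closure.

R1 ∩ R2 = {G, I}.
G → H applies, adding H
G, H → I, J applies, adding J
Closure: {G, H, I, J}.

G, H, I, J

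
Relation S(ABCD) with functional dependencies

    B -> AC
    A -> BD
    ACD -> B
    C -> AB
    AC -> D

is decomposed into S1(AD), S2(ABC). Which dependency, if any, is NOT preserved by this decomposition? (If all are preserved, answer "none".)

none

B → AC lies within S2.
A → BD: restricted closure across fragments reaches BD.
ACD → B: restricted closure across fragments reaches B.
C → AB lies within S2.
AC → D: restricted closure across fragments reaches D.
Every dependency is enforceable on the fragments, so the decomposition is dependency-preserving.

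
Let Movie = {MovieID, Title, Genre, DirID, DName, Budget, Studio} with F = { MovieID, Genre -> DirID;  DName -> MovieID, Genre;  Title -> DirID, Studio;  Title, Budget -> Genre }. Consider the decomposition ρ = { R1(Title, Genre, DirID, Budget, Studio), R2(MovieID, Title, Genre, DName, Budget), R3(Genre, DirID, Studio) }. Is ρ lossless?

Chase test. Columns are MovieID, Title, Genre, DirID, DName, Budget, Studio; row i has aⱼ where attribute j ∈ Ri, else bᵢⱼ.
Initial tableau (one row per fragment):
  row 1: b11 a2 a3 a4 b15 a6 a7
  row 2: a1 a2 a3 b24 a5 a6 b27
  row 3: b31 b32 a3 a4 b35 b36 a7
Rows 1 and 2 agree on Title; apply Title→DirID, Studio and equate their DirID, Studio entries.
Row 2 is now all distinguished symbols — the join is lossless.

Yes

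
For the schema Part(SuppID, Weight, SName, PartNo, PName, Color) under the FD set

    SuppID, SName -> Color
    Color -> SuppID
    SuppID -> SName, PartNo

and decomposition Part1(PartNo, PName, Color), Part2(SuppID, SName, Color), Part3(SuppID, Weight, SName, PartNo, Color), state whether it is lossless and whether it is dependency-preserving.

Lossless test (chase): Rows 1 and 2 agree on Color; apply Color→SuppID and equate their SuppID entries. Rows 1 and 2 agree on SuppID; apply SuppID→SName, PartNo and equate their SName, PartNo entries. No row becomes fully distinguished — the join is lossy.
Dependency preservation: every FD's attributes lie within a single fragment, so each can be enforced locally — preserved.

lossy but dependency-preserving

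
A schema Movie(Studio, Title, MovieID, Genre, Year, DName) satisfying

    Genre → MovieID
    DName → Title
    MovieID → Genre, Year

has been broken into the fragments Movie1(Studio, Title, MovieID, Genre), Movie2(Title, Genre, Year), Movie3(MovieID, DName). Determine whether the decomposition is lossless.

No

Chase test. Columns are Studio, Title, MovieID, Genre, Year, DName; row i has aⱼ where attribute j ∈ Moviei, else bᵢⱼ.
Initial tableau (one row per fragment):
  row 1: a1 a2 a3 a4 b15 b16
  row 2: b21 a2 b23 a4 a5 b26
  row 3: b31 b32 a3 b34 b35 a6
Rows 1 and 2 agree on Genre; apply Genre→MovieID and equate their MovieID entries.
Rows 1 and 2 agree on MovieID; apply MovieID→Genre, Year and equate their Genre, Year entries.
Rows 1 and 3 agree on MovieID; apply MovieID→Genre, Year and equate their Genre, Year entries.
No row becomes fully distinguished — the join is lossy.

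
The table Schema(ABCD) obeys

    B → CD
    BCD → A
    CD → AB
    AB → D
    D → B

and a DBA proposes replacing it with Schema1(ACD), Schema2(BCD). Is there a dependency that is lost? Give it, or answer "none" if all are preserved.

none

B → CD lies within Schema2.
BCD → A: restricted closure across fragments reaches A.
CD → AB: restricted closure across fragments reaches AB.
AB → D: restricted closure across fragments reaches D.
D → B lies within Schema2.
Every dependency is enforceable on the fragments, so the decomposition is dependency-preserving.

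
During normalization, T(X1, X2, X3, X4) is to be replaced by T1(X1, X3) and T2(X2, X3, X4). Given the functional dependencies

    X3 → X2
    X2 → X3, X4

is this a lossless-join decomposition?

Yes

Common attributes: T1 ∩ T2 = {X3}.
Closure of {X3}: X3 → X2 applies, adding X2; X2 → X3, X4 applies, adding X4. So (X3)⁺ = {X2, X3, X4}.
This closure contains every attribute of T2, so T1 ∩ T2 → T2. The join is lossless.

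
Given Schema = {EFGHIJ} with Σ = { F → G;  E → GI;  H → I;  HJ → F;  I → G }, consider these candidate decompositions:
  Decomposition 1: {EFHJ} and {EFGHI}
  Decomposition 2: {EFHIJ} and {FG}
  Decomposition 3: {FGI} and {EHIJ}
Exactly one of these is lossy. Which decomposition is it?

Decomposition 3

Decomposition 1: common = {EFH}, closure = {EFGHI} → lossless.
Decomposition 2: common = {F}, closure = {FG} → lossless.
Decomposition 3: common = {I}, closure = {GI} → lossy.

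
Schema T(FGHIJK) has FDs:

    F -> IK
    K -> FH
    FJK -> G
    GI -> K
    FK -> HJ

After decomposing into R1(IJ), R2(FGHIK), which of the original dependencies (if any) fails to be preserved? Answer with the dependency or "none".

FK -> HJ

Check FK → HJ: no single fragment contains all of {FHJK}, and the restricted closure of {FK} across the fragments never reaches {HJ}.
F → IK is preserved.
K → FH is preserved.
FJK → G is preserved.
GI → K is preserved.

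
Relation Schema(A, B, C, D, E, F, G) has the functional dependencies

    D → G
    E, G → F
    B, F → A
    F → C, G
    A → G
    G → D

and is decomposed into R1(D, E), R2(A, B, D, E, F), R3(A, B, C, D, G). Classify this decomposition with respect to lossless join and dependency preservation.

lossy and not dependency-preserving

Lossless test (chase): Rows 1 and 2 agree on D; apply D→G and equate their G entries. Rows 1 and 3 agree on D; apply D→G and equate their G entries. Rows 1 and 2 agree on E, G; apply E, G→F and equate their F entries. Rows 1 and 2 agree on F; apply F→C, G and equate their C, G entries. No row becomes fully distinguished — the join is lossy.
Dependency preservation: the restricted closure of {F} across the fragments never reaches {C, G}, so F → C, G cannot be enforced without a join — not preserved.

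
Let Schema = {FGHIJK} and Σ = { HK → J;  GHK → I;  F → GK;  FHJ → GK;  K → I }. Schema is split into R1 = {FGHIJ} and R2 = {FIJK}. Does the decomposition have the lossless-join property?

Common attributes: R1 ∩ R2 = {FIJ}.
Closure of {FIJ}: F → GK applies, adding GK. So (FIJ)⁺ = {FGIJK}.
This closure contains every attribute of R2, so R1 ∩ R2 → R2. The join is lossless.

Yes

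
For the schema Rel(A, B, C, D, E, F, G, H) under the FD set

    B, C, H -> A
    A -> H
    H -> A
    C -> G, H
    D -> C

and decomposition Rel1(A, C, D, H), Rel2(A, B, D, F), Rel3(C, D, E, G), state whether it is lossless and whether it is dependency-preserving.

Lossless test (chase): Rows 1 and 2 agree on A; apply A→H and equate their H entries. Rows 1 and 3 agree on C; apply C→G, H and equate their G, H entries. Rows 1 and 2 agree on D; apply D→C and equate their C entries. Rows 1 and 3 agree on H; apply H→A and equate their A entries. Rows 1 and 2 agree on C; apply C→G, H and equate their G, H entries. No row becomes fully distinguished — the join is lossy.
Dependency preservation: B, C, H → A; C → G, H are not contained in any single fragment, but the restricted closure of each left-hand side across the fragments still reaches the right-hand side; the remaining FDs each lie inside some fragment. All dependencies are preserved.

lossy but dependency-preserving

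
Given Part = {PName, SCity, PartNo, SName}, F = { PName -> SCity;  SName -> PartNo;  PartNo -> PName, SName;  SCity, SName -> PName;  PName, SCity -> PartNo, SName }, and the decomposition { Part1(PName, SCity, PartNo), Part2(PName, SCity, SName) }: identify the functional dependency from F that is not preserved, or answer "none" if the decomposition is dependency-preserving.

PName → SCity lies within Part1.
SName → PartNo: restricted closure across fragments reaches PartNo.
PartNo → PName, SName: restricted closure across fragments reaches PName, SName.
SCity, SName → PName lies within Part2.
PName, SCity → PartNo, SName: restricted closure across fragments reaches PartNo, SName.
Every dependency is enforceable on the fragments, so the decomposition is dependency-preserving.

none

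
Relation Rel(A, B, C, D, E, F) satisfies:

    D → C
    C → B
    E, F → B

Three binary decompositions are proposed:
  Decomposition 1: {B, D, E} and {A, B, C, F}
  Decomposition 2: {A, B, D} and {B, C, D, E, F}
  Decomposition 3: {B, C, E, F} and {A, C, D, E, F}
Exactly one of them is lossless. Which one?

Decomposition 3

Decomposition 1: common = {B}, closure = {B} → lossy.
Decomposition 2: common = {B, D}, closure = {B, C, D} → lossy.
Decomposition 3: common = {C, E, F}, closure = {B, C, E, F} → lossless.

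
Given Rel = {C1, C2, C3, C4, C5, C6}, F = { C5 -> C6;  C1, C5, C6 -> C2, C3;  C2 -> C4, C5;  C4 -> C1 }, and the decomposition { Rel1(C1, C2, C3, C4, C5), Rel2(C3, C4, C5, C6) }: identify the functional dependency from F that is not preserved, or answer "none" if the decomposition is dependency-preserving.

none

C5 → C6 lies within Rel2.
C1, C5, C6 → C2, C3: restricted closure across fragments reaches C2, C3.
C2 → C4, C5 lies within Rel1.
C4 → C1 lies within Rel1.
Every dependency is enforceable on the fragments, so the decomposition is dependency-preserving.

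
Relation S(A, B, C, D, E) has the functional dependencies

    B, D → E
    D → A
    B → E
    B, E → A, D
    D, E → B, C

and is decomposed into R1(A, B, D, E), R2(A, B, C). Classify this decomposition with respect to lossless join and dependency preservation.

Lossless test: (A, B)⁺ = {A, B, C, D, E}, which contains all of one fragment — lossless.
Dependency preservation: D, E → B, C is not contained in any single fragment, but the restricted closure of its left-hand side across the fragments still reaches the right-hand side; the remaining FDs each lie inside some fragment. All dependencies are preserved.

lossless and dependency-preserving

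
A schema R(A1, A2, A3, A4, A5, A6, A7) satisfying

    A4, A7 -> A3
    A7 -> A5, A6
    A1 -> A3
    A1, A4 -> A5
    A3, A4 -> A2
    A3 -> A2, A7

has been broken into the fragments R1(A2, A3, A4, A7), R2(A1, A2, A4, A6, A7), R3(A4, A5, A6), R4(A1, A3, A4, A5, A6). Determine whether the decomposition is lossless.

Yes

Chase test. Columns are A1, A2, A3, A4, A5, A6, A7; row i has aⱼ where attribute j ∈ Ri, else bᵢⱼ.
Initial tableau (one row per fragment):
  row 1: b11 a2 a3 a4 b15 b16 a7
  row 2: a1 a2 b23 a4 b25 a6 a7
  row 3: b31 b32 b33 a4 a5 a6 b37
  row 4: a1 b42 a3 a4 a5 a6 b47
Rows 1 and 2 agree on A4, A7; apply A4, A7→A3 and equate their A3 entries.
Rows 1 and 2 agree on A7; apply A7→A5, A6 and equate their A5, A6 entries.
Rows 2 and 4 agree on A1, A4; apply A1, A4→A5 and equate their A5 entries.
Rows 1 and 4 agree on A3, A4; apply A3, A4→A2 and equate their A2 entries.
Rows 1 and 4 agree on A3; apply A3→A2, A7 and equate their A2, A7 entries.
Row 2 is now all distinguished symbols — the join is lossless.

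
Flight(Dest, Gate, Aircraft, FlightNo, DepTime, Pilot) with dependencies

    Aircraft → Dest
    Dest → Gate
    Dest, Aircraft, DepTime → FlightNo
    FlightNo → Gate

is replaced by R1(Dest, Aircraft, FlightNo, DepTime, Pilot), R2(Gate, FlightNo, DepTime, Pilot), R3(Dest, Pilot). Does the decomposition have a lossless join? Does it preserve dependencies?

lossless but not dependency-preserving

Lossless test (chase): Rows 1 and 3 agree on Dest; apply Dest→Gate and equate their Gate entries. Rows 1 and 2 agree on FlightNo; apply FlightNo→Gate and equate their Gate entries. Row 1 is now all distinguished symbols — the join is lossless.
Dependency preservation: the restricted closure of {Dest} across the fragments never reaches {Gate}, so Dest → Gate cannot be enforced without a join — not preserved.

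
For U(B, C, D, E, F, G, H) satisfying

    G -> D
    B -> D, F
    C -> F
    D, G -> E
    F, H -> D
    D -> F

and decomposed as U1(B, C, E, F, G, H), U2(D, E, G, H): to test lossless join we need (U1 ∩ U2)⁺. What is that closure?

D, E, F, G, H

U1 ∩ U2 = {E, G, H}.
G → D applies, adding D
D → F applies, adding F
Closure: {D, E, F, G, H}.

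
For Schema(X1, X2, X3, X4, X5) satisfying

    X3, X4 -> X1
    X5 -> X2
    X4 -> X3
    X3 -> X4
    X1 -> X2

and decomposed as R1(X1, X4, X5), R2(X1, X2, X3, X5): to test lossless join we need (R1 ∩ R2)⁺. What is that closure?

X1, X2, X5

R1 ∩ R2 = {X1, X5}.
X5 → X2 applies, adding X2
Closure: {X1, X2, X5}.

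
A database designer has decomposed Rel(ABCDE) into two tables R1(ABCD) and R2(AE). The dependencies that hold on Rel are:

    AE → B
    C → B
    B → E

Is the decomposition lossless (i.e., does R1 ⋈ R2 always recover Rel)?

Common attributes: R1 ∩ R2 = {A}.
No dependency enlarges {A}, so (A)⁺ = {A}.
The closure contains neither all of R1 = {ABCD} nor all of R2 = {AE}, so the common attributes are not a superkey of either fragment. The join is lossy.

No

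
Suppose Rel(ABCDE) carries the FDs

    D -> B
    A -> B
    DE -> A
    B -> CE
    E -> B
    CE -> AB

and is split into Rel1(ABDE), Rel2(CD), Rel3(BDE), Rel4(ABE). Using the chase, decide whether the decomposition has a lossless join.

Yes

Chase test. Columns are ABCDE; row i has aⱼ where attribute j ∈ Reli, else bᵢⱼ.
Initial tableau (one row per fragment):
  row 1: a1 a2 b13 a4 a5
  row 2: b21 b22 a3 a4 b25
  row 3: b31 a2 b33 a4 a5
  row 4: a1 a2 b43 b44 a5
Rows 1 and 2 agree on D; apply D→B and equate their B entries.
Rows 1 and 3 agree on DE; apply DE→A and equate their A entries.
Rows 1 and 2 agree on B; apply B→CE and equate their CE entries.
Rows 1 and 3 agree on B; apply B→CE and equate their CE entries.
Rows 1 and 4 agree on B; apply B→CE and equate their CE entries.
Rows 1 and 2 agree on CE; apply CE→AB and equate their AB entries.
Row 1 is now all distinguished symbols — the join is lossless.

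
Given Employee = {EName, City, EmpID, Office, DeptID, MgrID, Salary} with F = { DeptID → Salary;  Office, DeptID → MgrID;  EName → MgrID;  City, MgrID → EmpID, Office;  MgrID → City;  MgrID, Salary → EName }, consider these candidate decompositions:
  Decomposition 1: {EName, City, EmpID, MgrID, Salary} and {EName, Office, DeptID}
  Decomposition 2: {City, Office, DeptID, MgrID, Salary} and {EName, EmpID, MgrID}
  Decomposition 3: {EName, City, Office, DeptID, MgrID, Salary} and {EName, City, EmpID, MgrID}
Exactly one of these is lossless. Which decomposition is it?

Decomposition 3

Decomposition 1: common = {EName}, closure = {EName, City, EmpID, Office, MgrID} → lossy.
Decomposition 2: common = {MgrID}, closure = {City, EmpID, Office, MgrID} → lossy.
Decomposition 3: common = {EName, City, MgrID}, closure = {EName, City, EmpID, Office, MgrID} → lossless.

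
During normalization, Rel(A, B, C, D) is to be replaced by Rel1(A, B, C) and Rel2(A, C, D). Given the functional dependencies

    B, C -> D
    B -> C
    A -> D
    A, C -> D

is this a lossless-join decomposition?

Yes

Common attributes: Rel1 ∩ Rel2 = {A, C}.
Closure of {A, C}: A → D applies, adding D. So (A, C)⁺ = {A, C, D}.
This closure contains every attribute of Rel2, so Rel1 ∩ Rel2 → Rel2. The join is lossless.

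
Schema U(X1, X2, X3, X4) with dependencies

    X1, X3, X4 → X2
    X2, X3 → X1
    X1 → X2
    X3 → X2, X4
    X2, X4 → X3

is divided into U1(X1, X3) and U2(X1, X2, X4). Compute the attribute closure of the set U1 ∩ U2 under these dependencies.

X1, X2

U1 ∩ U2 = {X1}.
X1 → X2 applies, adding X2
Closure: {X1, X2}.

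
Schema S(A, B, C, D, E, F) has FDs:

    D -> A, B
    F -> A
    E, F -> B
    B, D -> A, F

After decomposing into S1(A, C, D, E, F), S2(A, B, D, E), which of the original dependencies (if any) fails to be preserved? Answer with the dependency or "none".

E, F -> B

Check E, F → B: no single fragment contains all of {B, E, F}, and the restricted closure of {E, F} across the fragments never reaches {B}.
D → A, B is preserved.
F → A is preserved.
B, D → A, F is preserved.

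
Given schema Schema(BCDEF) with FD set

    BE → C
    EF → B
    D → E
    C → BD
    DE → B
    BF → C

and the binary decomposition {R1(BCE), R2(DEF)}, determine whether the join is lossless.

Common attributes: R1 ∩ R2 = {E}.
No dependency enlarges {E}, so (E)⁺ = {E}.
The closure contains neither all of R1 = {BCE} nor all of R2 = {DEF}, so the common attributes are not a superkey of either fragment. The join is lossy.

No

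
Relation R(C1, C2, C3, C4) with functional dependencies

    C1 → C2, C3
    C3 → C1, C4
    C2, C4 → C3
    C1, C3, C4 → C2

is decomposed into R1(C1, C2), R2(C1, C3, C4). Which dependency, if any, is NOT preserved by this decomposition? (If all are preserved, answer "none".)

Check C2, C4 → C3: no single fragment contains all of {C2, C3, C4}, and the restricted closure of {C2, C4} across the fragments never reaches {C3}.
C1 → C2, C3 is preserved.
C3 → C1, C4 is preserved.
C1, C3, C4 → C2 is preserved.

C2, C4 → C3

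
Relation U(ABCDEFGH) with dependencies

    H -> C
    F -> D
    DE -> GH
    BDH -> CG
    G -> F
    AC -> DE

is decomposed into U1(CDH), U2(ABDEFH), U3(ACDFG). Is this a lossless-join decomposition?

Chase test. Columns are ABCDEFGH; row i has aⱼ where attribute j ∈ Ui, else bᵢⱼ.
Initial tableau (one row per fragment):
  row 1: b11 b12 a3 a4 b15 b16 b17 a8
  row 2: a1 a2 b23 a4 a5 a6 b27 a8
  row 3: a1 b32 a3 a4 b35 a6 a7 b38
Rows 1 and 2 agree on H; apply H→C and equate their C entries.
Rows 2 and 3 agree on AC; apply AC→DE and equate their DE entries.
Rows 2 and 3 agree on DE; apply DE→GH and equate their GH entries.
Row 2 is now all distinguished symbols — the join is lossless.

Yes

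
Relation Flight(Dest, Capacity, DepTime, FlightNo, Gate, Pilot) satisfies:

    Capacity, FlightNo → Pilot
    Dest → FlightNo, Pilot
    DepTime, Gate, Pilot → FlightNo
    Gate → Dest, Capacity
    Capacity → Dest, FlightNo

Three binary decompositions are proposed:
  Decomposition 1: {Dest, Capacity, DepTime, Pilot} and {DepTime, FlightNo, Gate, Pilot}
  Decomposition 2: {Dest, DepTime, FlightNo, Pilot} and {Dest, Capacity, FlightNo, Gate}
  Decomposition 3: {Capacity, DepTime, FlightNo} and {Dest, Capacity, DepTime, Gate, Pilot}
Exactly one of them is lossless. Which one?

Decomposition 3

Decomposition 1: common = {DepTime, Pilot}, closure = {DepTime, Pilot} → lossy.
Decomposition 2: common = {Dest, FlightNo}, closure = {Dest, FlightNo, Pilot} → lossy.
Decomposition 3: common = {Capacity, DepTime}, closure = {Dest, Capacity, DepTime, FlightNo, Pilot} → lossless.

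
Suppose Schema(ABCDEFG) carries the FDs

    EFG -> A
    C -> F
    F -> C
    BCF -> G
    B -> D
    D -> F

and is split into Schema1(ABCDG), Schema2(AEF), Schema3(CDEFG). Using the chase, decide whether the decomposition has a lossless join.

Chase test. Columns are ABCDEFG; row i has aⱼ where attribute j ∈ Schemai, else bᵢⱼ.
Initial tableau (one row per fragment):
  row 1: a1 a2 a3 a4 b15 b16 a7
  row 2: a1 b22 b23 b24 a5 a6 b27
  row 3: b31 b32 a3 a4 a5 a6 a7
Rows 1 and 3 agree on C; apply C→F and equate their F entries.
Rows 1 and 2 agree on F; apply F→C and equate their C entries.
No row becomes fully distinguished — the join is lossy.

No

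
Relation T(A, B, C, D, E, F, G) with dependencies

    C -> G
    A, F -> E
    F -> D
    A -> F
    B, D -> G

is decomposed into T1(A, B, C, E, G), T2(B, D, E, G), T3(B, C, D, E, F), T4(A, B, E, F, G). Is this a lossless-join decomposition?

Yes

Chase test. Columns are A, B, C, D, E, F, G; row i has aⱼ where attribute j ∈ Ti, else bᵢⱼ.
Initial tableau (one row per fragment):
  row 1: a1 a2 a3 b14 a5 b16 a7
  row 2: b21 a2 b23 a4 a5 b26 a7
  row 3: b31 a2 a3 a4 a5 a6 b37
  row 4: a1 a2 b43 b44 a5 a6 a7
Rows 1 and 3 agree on C; apply C→G and equate their G entries.
Rows 3 and 4 agree on F; apply F→D and equate their D entries.
Rows 1 and 4 agree on A; apply A→F and equate their F entries.
Rows 1 and 3 agree on F; apply F→D and equate their D entries.
Row 1 is now all distinguished symbols — the join is lossless.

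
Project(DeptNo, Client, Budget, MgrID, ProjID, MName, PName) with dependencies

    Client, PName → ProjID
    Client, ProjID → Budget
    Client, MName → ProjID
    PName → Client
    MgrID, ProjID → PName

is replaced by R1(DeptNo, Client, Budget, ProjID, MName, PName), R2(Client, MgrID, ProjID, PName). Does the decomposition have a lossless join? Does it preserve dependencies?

Lossless test: (Client, ProjID, PName)⁺ = {Client, Budget, ProjID, PName}, which is a superkey of neither fragment — lossy.
Dependency preservation: every FD's attributes lie within a single fragment, so each can be enforced locally — preserved.

lossy but dependency-preserving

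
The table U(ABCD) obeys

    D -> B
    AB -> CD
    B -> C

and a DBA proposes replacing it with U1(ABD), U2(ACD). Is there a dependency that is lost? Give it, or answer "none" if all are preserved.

Check B → C: no single fragment contains all of {BC}, and the restricted closure of {B} across the fragments never reaches {C}.
D → B is preserved.
AB → CD is preserved.

B -> C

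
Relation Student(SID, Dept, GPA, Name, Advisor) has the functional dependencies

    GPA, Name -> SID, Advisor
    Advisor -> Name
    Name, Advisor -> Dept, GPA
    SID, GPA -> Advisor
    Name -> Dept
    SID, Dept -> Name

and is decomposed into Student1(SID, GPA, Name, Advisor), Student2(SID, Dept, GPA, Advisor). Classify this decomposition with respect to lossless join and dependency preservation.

Lossless test: (SID, GPA, Advisor)⁺ = {SID, Dept, GPA, Name, Advisor}, which contains all of one fragment — lossless.
Dependency preservation: the restricted closure of {Name} across the fragments never reaches {Dept}, so Name → Dept cannot be enforced without a join — not preserved.

lossless but not dependency-preserving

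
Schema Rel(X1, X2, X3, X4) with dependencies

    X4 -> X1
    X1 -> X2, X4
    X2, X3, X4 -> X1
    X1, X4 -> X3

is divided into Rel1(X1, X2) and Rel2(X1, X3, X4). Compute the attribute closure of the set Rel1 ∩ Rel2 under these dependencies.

Rel1 ∩ Rel2 = {X1}.
X1 → X2, X4 applies, adding X2, X4
X1, X4 → X3 applies, adding X3
Closure: {X1, X2, X3, X4}.

X1, X2, X3, X4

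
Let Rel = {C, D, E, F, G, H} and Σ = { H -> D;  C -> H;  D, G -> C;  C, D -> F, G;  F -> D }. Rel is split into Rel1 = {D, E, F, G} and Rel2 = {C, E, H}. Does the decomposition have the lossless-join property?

Common attributes: Rel1 ∩ Rel2 = {E}.
No dependency enlarges {E}, so (E)⁺ = {E}.
The closure contains neither all of Rel1 = {D, E, F, G} nor all of Rel2 = {C, E, H}, so the common attributes are not a superkey of either fragment. The join is lossy.

No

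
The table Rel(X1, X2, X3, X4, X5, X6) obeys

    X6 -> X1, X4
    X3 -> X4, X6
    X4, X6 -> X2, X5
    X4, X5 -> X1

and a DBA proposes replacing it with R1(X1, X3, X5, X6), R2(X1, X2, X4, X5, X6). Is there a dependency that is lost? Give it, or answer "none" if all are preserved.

X6 → X1, X4 lies within R2.
X3 → X4, X6: restricted closure across fragments reaches X4, X6.
X4, X6 → X2, X5 lies within R2.
X4, X5 → X1 lies within R2.
Every dependency is enforceable on the fragments, so the decomposition is dependency-preserving.

none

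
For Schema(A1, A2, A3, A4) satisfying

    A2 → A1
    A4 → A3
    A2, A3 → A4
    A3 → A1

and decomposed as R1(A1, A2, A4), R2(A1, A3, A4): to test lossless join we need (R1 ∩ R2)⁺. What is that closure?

A1, A3, A4

R1 ∩ R2 = {A1, A4}.
A4 → A3 applies, adding A3
Closure: {A1, A3, A4}.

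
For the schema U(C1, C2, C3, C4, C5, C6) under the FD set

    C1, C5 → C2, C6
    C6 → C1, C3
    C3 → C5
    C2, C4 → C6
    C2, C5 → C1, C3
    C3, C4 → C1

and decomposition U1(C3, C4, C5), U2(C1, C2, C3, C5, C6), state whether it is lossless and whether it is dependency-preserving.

lossy and not dependency-preserving

Lossless test: (C3, C5)⁺ = {C3, C5}, which is a superkey of neither fragment — lossy.
Dependency preservation: the restricted closure of {C2, C4} across the fragments never reaches {C6}, so C2, C4 → C6 cannot be enforced without a join — not preserved.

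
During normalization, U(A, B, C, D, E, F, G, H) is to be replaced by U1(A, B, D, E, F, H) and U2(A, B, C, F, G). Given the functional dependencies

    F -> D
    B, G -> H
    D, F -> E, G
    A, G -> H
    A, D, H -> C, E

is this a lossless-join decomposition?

Common attributes: U1 ∩ U2 = {A, B, F}.
Closure of {A, B, F}: F → D applies, adding D; D, F → E, G applies, adding E, G; A, G → H applies, adding H; A, D, H → C, E applies, adding C. So (A, B, F)⁺ = {A, B, C, D, E, F, G, H}.
This closure contains every attribute of U1, so U1 ∩ U2 → U1. The join is lossless.

Yes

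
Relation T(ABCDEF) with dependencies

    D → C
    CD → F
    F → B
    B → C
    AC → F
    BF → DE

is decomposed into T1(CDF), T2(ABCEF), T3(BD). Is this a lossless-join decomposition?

Yes

Chase test. Columns are ABCDEF; row i has aⱼ where attribute j ∈ Ti, else bᵢⱼ.
Initial tableau (one row per fragment):
  row 1: b11 b12 a3 a4 b15 a6
  row 2: a1 a2 a3 b24 a5 a6
  row 3: b31 a2 b33 a4 b35 b36
Rows 1 and 3 agree on D; apply D→C and equate their C entries.
Rows 1 and 3 agree on CD; apply CD→F and equate their F entries.
Rows 1 and 2 agree on F; apply F→B and equate their B entries.
Rows 1 and 2 agree on BF; apply BF→DE and equate their DE entries.
Rows 1 and 3 agree on BF; apply BF→DE and equate their DE entries.
Row 2 is now all distinguished symbols — the join is lossless.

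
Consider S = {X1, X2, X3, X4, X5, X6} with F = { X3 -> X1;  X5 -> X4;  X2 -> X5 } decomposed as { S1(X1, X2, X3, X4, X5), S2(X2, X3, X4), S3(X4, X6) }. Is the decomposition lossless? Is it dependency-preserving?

Lossless test (chase): Rows 1 and 2 agree on X3; apply X3→X1 and equate their X1 entries. Rows 1 and 2 agree on X2; apply X2→X5 and equate their X5 entries. No row becomes fully distinguished — the join is lossy.
Dependency preservation: every FD's attributes lie within a single fragment, so each can be enforced locally — preserved.

lossy but dependency-preserving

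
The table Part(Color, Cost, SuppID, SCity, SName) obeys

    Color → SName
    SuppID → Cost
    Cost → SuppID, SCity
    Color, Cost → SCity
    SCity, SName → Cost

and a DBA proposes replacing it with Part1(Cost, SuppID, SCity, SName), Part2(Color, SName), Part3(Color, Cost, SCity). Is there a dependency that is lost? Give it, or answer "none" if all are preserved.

Color → SName lies within Part2.
SuppID → Cost lies within Part1.
Cost → SuppID, SCity lies within Part1.
Color, Cost → SCity lies within Part3.
SCity, SName → Cost lies within Part1.
Every dependency is enforceable on the fragments, so the decomposition is dependency-preserving.

none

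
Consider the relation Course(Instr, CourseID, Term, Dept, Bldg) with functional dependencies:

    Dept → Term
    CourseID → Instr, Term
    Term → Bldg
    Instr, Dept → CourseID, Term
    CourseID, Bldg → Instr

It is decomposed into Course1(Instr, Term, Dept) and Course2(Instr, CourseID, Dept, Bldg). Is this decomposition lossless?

Common attributes: Course1 ∩ Course2 = {Instr, Dept}.
Closure of {Instr, Dept}: Dept → Term applies, adding Term; Term → Bldg applies, adding Bldg; Instr, Dept → CourseID, Term applies, adding CourseID. So (Instr, Dept)⁺ = {Instr, CourseID, Term, Dept, Bldg}.
This closure contains every attribute of Course1, so Course1 ∩ Course2 → Course1. The join is lossless.

Yes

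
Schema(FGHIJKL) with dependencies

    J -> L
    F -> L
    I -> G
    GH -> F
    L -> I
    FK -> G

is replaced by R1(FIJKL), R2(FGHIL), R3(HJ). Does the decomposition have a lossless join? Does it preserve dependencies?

lossy but dependency-preserving

Lossless test (chase): Rows 1 and 3 agree on J; apply J→L and equate their L entries. Rows 1 and 2 agree on I; apply I→G and equate their G entries. Rows 1 and 3 agree on L; apply L→I and equate their I entries. Rows 1 and 3 agree on I; apply I→G and equate their G entries. Rows 2 and 3 agree on GH; apply GH→F and equate their F entries. No row becomes fully distinguished — the join is lossy.
Dependency preservation: FK → G is not contained in any single fragment, but the restricted closure of its left-hand side across the fragments still reaches the right-hand side; the remaining FDs each lie inside some fragment. All dependencies are preserved.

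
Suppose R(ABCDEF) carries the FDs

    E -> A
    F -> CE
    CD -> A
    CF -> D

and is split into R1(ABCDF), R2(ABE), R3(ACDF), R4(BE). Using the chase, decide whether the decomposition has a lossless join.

Chase test. Columns are ABCDEF; row i has aⱼ where attribute j ∈ Ri, else bᵢⱼ.
Initial tableau (one row per fragment):
  row 1: a1 a2 a3 a4 b15 a6
  row 2: a1 a2 b23 b24 a5 b26
  row 3: a1 b32 a3 a4 b35 a6
  row 4: b41 a2 b43 b44 a5 b46
Rows 2 and 4 agree on E; apply E→A and equate their A entries.
Rows 1 and 3 agree on F; apply F→CE and equate their CE entries.
No row becomes fully distinguished — the join is lossy.

No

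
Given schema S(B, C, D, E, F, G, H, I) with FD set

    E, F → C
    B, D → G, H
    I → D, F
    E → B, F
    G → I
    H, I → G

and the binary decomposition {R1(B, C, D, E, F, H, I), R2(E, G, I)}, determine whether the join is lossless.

Common attributes: R1 ∩ R2 = {E, I}.
Closure of {E, I}: I → D, F applies, adding D, F; E → B, F applies, adding B; E, F → C applies, adding C; B, D → G, H applies, adding G, H. So (E, I)⁺ = {B, C, D, E, F, G, H, I}.
This closure contains every attribute of R1, so R1 ∩ R2 → R1. The join is lossless.

Yes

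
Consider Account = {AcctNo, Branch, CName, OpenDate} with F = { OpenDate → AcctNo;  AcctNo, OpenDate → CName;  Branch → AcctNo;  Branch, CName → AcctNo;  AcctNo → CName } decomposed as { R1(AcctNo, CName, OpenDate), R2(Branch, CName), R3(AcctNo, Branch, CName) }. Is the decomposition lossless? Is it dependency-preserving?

lossy but dependency-preserving

Lossless test (chase): Rows 2 and 3 agree on Branch; apply Branch→AcctNo and equate their AcctNo entries. No row becomes fully distinguished — the join is lossy.
Dependency preservation: every FD's attributes lie within a single fragment, so each can be enforced locally — preserved.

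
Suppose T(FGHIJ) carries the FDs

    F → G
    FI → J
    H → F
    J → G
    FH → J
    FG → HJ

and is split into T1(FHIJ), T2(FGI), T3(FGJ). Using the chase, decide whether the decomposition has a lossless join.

Yes

Chase test. Columns are FGHIJ; row i has aⱼ where attribute j ∈ Ti, else bᵢⱼ.
Initial tableau (one row per fragment):
  row 1: a1 b12 a3 a4 a5
  row 2: a1 a2 b23 a4 b25
  row 3: a1 a2 b33 b34 a5
Rows 1 and 2 agree on F; apply F→G and equate their G entries.
Rows 1 and 2 agree on FI; apply FI→J and equate their J entries.
Rows 1 and 2 agree on FG; apply FG→HJ and equate their HJ entries.
Rows 1 and 3 agree on FG; apply FG→HJ and equate their HJ entries.
Row 1 is now all distinguished symbols — the join is lossless.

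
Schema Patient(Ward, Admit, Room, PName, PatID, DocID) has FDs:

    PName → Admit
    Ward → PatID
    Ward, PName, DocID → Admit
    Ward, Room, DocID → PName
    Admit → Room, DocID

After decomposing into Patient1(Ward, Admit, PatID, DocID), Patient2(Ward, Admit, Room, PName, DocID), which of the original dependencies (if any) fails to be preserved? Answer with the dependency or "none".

PName → Admit lies within Patient2.
Ward → PatID lies within Patient1.
Ward, PName, DocID → Admit lies within Patient2.
Ward, Room, DocID → PName lies within Patient2.
Admit → Room, DocID lies within Patient2.
Every dependency is enforceable on the fragments, so the decomposition is dependency-preserving.

none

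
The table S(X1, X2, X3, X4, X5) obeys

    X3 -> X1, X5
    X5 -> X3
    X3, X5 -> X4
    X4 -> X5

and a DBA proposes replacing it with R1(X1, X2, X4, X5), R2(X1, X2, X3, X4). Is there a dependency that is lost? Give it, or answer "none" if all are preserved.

X3 → X1, X5: restricted closure across fragments reaches X1, X5.
X5 → X3: restricted closure across fragments reaches X3.
X3, X5 → X4: restricted closure across fragments reaches X4.
X4 → X5 lies within R1.
Every dependency is enforceable on the fragments, so the decomposition is dependency-preserving.

none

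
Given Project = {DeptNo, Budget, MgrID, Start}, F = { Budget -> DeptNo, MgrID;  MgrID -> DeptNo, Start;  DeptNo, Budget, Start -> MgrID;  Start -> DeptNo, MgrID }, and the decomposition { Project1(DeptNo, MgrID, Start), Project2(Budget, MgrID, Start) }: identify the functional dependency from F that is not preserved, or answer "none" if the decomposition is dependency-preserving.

Budget → DeptNo, MgrID: restricted closure across fragments reaches DeptNo, MgrID.
MgrID → DeptNo, Start lies within Project1.
DeptNo, Budget, Start → MgrID: restricted closure across fragments reaches MgrID.
Start → DeptNo, MgrID lies within Project1.
Every dependency is enforceable on the fragments, so the decomposition is dependency-preserving.

none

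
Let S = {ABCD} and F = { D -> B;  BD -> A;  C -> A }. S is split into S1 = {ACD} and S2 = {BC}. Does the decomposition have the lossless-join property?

No

Common attributes: S1 ∩ S2 = {C}.
Closure of {C}: C → A applies, adding A. So (C)⁺ = {AC}.
The closure contains neither all of S1 = {ACD} nor all of S2 = {BC}, so the common attributes are not a superkey of either fragment. The join is lossy.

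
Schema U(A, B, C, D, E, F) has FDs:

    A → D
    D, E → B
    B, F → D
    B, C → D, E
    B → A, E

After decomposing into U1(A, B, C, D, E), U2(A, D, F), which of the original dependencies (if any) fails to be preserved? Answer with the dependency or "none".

A → D lies within U1.
D, E → B lies within U1.
B, F → D: restricted closure across fragments reaches D.
B, C → D, E lies within U1.
B → A, E lies within U1.
Every dependency is enforceable on the fragments, so the decomposition is dependency-preserving.

none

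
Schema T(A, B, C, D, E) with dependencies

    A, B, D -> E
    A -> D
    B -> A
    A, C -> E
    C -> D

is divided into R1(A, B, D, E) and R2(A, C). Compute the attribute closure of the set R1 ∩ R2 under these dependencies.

R1 ∩ R2 = {A}.
A → D applies, adding D
Closure: {A, D}.

A, D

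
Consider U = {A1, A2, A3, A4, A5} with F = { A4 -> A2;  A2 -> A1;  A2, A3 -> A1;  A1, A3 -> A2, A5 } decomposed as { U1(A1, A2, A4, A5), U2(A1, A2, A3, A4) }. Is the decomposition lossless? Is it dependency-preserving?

lossy and not dependency-preserving

Lossless test: (A1, A2, A4)⁺ = {A1, A2, A4}, which is a superkey of neither fragment — lossy.
Dependency preservation: the restricted closure of {A1, A3} across the fragments never reaches {A2, A5}, so A1, A3 → A2, A5 cannot be enforced without a join — not preserved.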